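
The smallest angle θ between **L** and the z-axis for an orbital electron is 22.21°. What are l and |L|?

cos²θ_min = l/(l+1) = 0.8571.
Thus l = 0.8571/(1 − 0.8571) ≈ 6.
Then |L| = ℏ√(6·7) = √42 ℏ.

l = 6, |L| = √42 ℏ ≈ 6.481ℏ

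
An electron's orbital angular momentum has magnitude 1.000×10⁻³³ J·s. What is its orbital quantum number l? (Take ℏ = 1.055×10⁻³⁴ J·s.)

l = 9

Dividing by ℏ: |L|/ℏ ≈ 9.479.
l(l+1) ≈ 9.479² ≈ 89.85, so l = 9.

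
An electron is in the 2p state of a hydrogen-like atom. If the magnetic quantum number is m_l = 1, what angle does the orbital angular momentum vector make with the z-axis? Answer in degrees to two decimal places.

For 2p, l = 1.
|L|² = l(l+1)ℏ² = 2ℏ², so |L| = √2 ℏ.
L_z = m_l ℏ = 1ℏ.
cos θ = L_z/|L| = 1/√2, so θ ≈ 45.00°.

θ ≈ 45.00°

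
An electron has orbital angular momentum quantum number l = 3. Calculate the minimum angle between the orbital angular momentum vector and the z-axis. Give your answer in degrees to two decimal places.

|L| = ℏ√(l(l+1)) = 2√3 ℏ.
The smallest angle corresponds to the largest L_z, i.e. m_l = l = 3, giving L_z = 3ℏ.
cos θ_min = 3/√12, so θ_min ≈ 30.00°.

θ_min ≈ 30.00°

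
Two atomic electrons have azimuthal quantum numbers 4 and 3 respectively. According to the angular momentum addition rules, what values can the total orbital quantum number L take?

Angular momentum addition gives L = |l₁ − l₂|, …, l₁ + l₂.
So L can be 1, 2, 3, 4, 5, 6, 7.

L = 1, 2, 3, 4, 5, 6, 7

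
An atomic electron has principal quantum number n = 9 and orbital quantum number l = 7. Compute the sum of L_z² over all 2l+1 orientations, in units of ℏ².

Σ(L_z)² = 280 ℏ²

m_l ∈ {-7, -6, -5, -4, -3, -2, -1, 0, 1, 2, 3, 4, 5, 6, 7}.
Summing m² from −7 to 7: Σ m_l² = 280.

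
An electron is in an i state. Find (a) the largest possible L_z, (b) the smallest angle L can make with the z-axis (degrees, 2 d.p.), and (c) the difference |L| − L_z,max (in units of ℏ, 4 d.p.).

An i state has l = 6.
L_z,max = lℏ = 6ℏ.
cos θ_min = 6/√42, so θ_min ≈ 22.21°.
|L| − L_z,max = (√42 − 6)ℏ ≈ 0.4807ℏ.

L_z,max = 6ℏ; θ_min ≈ 22.21°; |L|−L_z,max ≈ 0.4807ℏ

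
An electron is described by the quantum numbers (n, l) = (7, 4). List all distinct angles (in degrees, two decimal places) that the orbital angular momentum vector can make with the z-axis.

|L|² = l(l+1)ℏ² = 20ℏ², so |L| = 2√5 ℏ.
cos θ = m_l/√20 for each m_l ∈ {-4, -3, -2, -1, 0, 1, 2, 3, 4}.

θ ∈ {26.57°, 47.87°, 63.43°, 77.08°, 90.00°, 102.92°, 116.57°, 132.13°, 153.43°}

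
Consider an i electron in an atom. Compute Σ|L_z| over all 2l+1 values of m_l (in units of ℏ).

I corresponds to l = 6.
The allowed m_l values are -6, -5, -4, -3, -2, -1, 0, 1, 2, 3, 4, 5, 6.
Σ|m_l| = l(l+1) = 42.

Σ|L_z| = 42 ℏ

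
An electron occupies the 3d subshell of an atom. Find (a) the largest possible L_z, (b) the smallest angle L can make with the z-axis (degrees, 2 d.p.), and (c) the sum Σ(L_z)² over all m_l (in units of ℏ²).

L_z,max = 2ℏ; θ_min ≈ 35.26°; Σ(L_z)² = 10 ℏ²

3d means n = 3, l = 2.
L_z,max = lℏ = 2ℏ.
cos θ_min = 2/√6, so θ_min ≈ 35.26°.
Σ m_l² = 10, so Σ(L_z)² = 10 ℏ².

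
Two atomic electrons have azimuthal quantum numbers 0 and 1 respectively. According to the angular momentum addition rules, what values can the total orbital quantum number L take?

By the triangle rule, |l₁ − l₂| ≤ L ≤ l₁ + l₂.
L ∈ {1}.

L = 1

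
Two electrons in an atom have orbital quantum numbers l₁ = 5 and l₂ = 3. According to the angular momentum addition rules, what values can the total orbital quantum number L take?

L = 2, 3, 4, 5, 6, 7, 8

The total orbital quantum number L ranges from |l₁ − l₂| to l₁ + l₂ in integer steps.
L ∈ {2, 3, 4, 5, 6, 7, 8}.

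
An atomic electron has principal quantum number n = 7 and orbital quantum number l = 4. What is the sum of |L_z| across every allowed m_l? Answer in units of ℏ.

Σ|L_z| = 20 ℏ

The allowed m_l values are -4, -3, -2, -1, 0, 1, 2, 3, 4.
Σ|m_l| = l(l+1) = 20.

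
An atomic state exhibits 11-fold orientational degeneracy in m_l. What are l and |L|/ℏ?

l = 5, |L| = √30 ℏ ≈ 5.477ℏ

Since there are 2l+1 = 11 values of m_l, l = 5.
Then |L| = √(l(l+1)) ℏ = √30 ℏ.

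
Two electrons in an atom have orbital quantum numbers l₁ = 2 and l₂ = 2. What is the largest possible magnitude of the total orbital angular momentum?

|L_tot|_max = 2√5 ℏ ≈ 4.472ℏ

L runs from |2 − 2| = 0 to 2 + 2 = 4.
L ∈ {0, 1, 2, 3, 4}.
The largest magnitude corresponds to L = 4: |L_tot| = ℏ√(4·5) = 2√5 ℏ.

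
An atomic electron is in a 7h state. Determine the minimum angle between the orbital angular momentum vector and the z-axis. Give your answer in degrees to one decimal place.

For 7h, l = 5.
|L| = ℏ√(l(l+1)) = √30 ℏ.
The smallest angle corresponds to the largest L_z, i.e. m_l = l = 5, giving L_z = 5ℏ.
cos θ_min = 5/√30, so θ_min ≈ 24.1°.

θ_min ≈ 24.1°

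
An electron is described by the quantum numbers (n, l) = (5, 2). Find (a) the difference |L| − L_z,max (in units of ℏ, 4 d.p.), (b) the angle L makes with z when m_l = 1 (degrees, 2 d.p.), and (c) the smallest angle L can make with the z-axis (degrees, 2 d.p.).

|L|−L_z,max ≈ 0.4495ℏ; θ(m_l=1) ≈ 65.91°; θ_min ≈ 35.26°

|L| − L_z,max = (√6 − 2)ℏ ≈ 0.4495ℏ.
For m_l = 1: cos θ = 1/√6, θ ≈ 65.91°.
cos θ_min = 2/√6, so θ_min ≈ 35.26°.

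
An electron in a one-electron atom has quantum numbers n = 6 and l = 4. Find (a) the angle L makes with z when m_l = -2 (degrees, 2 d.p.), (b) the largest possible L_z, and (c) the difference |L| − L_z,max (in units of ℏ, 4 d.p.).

For m_l = -2: cos θ = -2/√20, θ ≈ 116.57°.
L_z,max = lℏ = 4ℏ.
|L| − L_z,max = (2√5 − 4)ℏ ≈ 0.4721ℏ.

θ(m_l=-2) ≈ 116.57°; L_z,max = 4ℏ; |L|−L_z,max ≈ 0.4721ℏ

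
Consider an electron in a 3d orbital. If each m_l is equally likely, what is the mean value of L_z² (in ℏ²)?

3d means n = 3, l = 2.
The allowed m_l values are -2, -1, 0, 1, 2.
Average of L_z² over 5 states: 10/5 ℏ² = 2 ℏ².

⟨L_z²⟩ = 2 ℏ²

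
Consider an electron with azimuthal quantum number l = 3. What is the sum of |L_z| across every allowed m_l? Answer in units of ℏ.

Σ|L_z| = 12 ℏ

m_l runs from −3 to 3, i.e. {-3, -2, -1, 0, 1, 2, 3}.
Σ|m_l| = 2(1+2+…+3) = 12.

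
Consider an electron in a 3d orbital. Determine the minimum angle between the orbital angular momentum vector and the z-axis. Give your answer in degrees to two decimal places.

3d means n = 3, l = 2.
|L|² = l(l+1)ℏ² = 6ℏ², so |L| = √6 ℏ.
The smallest angle corresponds to the largest L_z, i.e. m_l = l = 2, giving L_z = 2ℏ.
cos θ_min = 2/√6, so θ_min ≈ 35.26°.

θ_min ≈ 35.26°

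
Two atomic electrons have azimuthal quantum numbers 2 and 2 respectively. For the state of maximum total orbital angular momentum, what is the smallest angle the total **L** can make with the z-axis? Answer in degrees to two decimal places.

Angular momentum addition gives L = |l₁ − l₂|, …, l₁ + l₂.
So L can be 0, 1, 2, 3, 4.
The maximum is L = 4, with |L_tot| = ℏ√(4·5) = 2√5 ℏ.
The minimum angle with z is arccos(4/√20) ≈ 26.57°.

θ_min ≈ 26.57°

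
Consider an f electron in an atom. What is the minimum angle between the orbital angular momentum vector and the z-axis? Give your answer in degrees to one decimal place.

An f state has l = 3.
|L|² = l(l+1)ℏ² = 12ℏ², so |L| = 2√3 ℏ.
The smallest angle corresponds to the largest L_z, i.e. m_l = l = 3, giving L_z = 3ℏ.
cos θ_min = 3/√12, so θ_min ≈ 30.0°.

θ_min ≈ 30.0°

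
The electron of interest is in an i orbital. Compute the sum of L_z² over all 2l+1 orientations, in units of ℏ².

An i state has l = 6.
The allowed m_l values are -6, -5, -4, -3, -2, -1, 0, 1, 2, 3, 4, 5, 6.
Σ m_l² = 2·(1 + 4 + 9 + 16 + 25 + 36) = 182.

Σ(L_z)² = 182 ℏ²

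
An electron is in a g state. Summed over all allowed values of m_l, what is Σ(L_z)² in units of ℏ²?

Σ(L_z)² = 60 ℏ²

For a g orbital, l = 4.
The allowed m_l values are -4, -3, -2, -1, 0, 1, 2, 3, 4.
Σ m_l² = 2·(1 + 4 + 9 + 16) = 60.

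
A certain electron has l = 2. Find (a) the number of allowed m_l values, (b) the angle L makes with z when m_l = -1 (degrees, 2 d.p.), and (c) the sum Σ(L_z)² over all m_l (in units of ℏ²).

5 values; θ(m_l=-1) ≈ 114.09°; Σ(L_z)² = 10 ℏ²

There are 2l+1 = 5 values of m_l.
For m_l = -1: cos θ = -1/√6, θ ≈ 114.09°.
Σ m_l² = 10, so Σ(L_z)² = 10 ℏ².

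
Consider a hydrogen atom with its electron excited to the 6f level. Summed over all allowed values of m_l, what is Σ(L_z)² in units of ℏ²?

Σ(L_z)² = 28 ℏ²

The 6f level has l = 3.
m_l runs from −3 to 3, i.e. {-3, -2, -1, 0, 1, 2, 3}.
Summing m² from −3 to 3: Σ m_l² = 28.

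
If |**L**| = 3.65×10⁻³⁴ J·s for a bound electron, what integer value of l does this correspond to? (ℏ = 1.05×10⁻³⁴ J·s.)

l = 3

Dividing by ℏ: |L|/ℏ ≈ 3.476.
Set l(l+1) = 12.08; the integer solution is l = 3.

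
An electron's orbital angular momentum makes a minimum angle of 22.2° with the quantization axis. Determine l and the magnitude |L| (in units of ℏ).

l = 6, |L| = √42 ℏ ≈ 6.481ℏ

cos²θ_min = l/(l+1) = 0.8572.
Thus l = 0.8572/(1 − 0.8572) ≈ 6.
Then |L| = ℏ√(6·7) = √42 ℏ.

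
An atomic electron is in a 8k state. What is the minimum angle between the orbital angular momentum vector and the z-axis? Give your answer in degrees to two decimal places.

8k means n = 8, l = 7.
|L|² = l(l+1)ℏ² = 56ℏ², so |L| = 2√14 ℏ.
The smallest angle corresponds to the largest L_z, i.e. m_l = l = 7, giving L_z = 7ℏ.
cos θ_min = 7/√56, so θ_min ≈ 20.70°.

θ_min ≈ 20.70°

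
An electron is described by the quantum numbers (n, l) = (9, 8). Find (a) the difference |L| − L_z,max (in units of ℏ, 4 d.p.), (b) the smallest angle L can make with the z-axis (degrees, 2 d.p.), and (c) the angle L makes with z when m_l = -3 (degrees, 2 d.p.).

|L|−L_z,max ≈ 0.4853ℏ; θ_min ≈ 19.47°; θ(m_l=-3) ≈ 110.70°

|L| − L_z,max = (6√2 − 8)ℏ ≈ 0.4853ℏ.
cos θ_min = 8/√72, so θ_min ≈ 19.47°.
For m_l = -3: cos θ = -3/√72, θ ≈ 110.70°.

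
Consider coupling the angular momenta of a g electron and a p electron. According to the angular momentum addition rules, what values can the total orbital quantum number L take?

L runs from |4 − 1| = 3 to 4 + 1 = 5.
So L can be 3, 4, 5.

L = 3, 4, 5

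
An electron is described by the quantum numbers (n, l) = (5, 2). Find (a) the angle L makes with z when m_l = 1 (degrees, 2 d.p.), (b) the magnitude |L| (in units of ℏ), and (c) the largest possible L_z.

For m_l = 1: cos θ = 1/√6, θ ≈ 65.91°.
|L| = ℏ√(2·3) = √6 ℏ ≈ 2.449ℏ.
L_z,max = lℏ = 2ℏ.

θ(m_l=1) ≈ 65.91°; |L| = √6 ℏ ≈ 2.449ℏ; L_z,max = 2ℏ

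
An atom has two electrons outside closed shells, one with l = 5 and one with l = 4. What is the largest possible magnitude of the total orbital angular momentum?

|L_tot|_max = 3√10 ℏ ≈ 9.487ℏ

The total orbital quantum number L ranges from |l₁ − l₂| to l₁ + l₂ in integer steps.
So L can be 1, 2, 3, 4, 5, 6, 7, 8, 9.
The largest magnitude corresponds to L = 9: |L_tot| = ℏ√(9·10) = 3√10 ℏ.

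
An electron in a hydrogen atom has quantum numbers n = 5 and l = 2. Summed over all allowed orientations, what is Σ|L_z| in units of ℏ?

Σ|L_z| = 6 ℏ

m_l ∈ {-2, -1, 0, 1, 2}.
Σ|m_l| = l(l+1) = 6.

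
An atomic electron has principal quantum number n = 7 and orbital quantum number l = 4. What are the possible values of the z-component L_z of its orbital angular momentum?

L_z ∈ {−4ℏ, −3ℏ, −2ℏ, −ℏ, 0, ℏ, 2ℏ, 3ℏ, 4ℏ}

L_z = m_l ℏ with m_l ranging from −l to +l in integer steps.
For l = 4: m_l ∈ {-4, -3, -2, -1, 0, 1, 2, 3, 4}.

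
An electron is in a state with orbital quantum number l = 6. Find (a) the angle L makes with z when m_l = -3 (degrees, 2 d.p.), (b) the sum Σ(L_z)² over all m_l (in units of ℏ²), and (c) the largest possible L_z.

For m_l = -3: cos θ = -3/√42, θ ≈ 117.58°.
Σ m_l² = 182, so Σ(L_z)² = 182 ℏ².
L_z,max = lℏ = 6ℏ.

θ(m_l=-3) ≈ 117.58°; Σ(L_z)² = 182 ℏ²; L_z,max = 6ℏ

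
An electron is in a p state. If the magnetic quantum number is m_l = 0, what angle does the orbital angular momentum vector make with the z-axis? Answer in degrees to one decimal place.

A p state has l = 1.
|L| = ℏ√(l(l+1)) = √2 ℏ.
L_z = m_l ℏ = 0ℏ.
cos θ = L_z/|L| = 0/√2, so θ ≈ 90.0°.

θ ≈ 90.0°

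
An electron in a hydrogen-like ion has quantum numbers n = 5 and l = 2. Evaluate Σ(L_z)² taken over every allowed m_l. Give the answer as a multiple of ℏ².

Σ(L_z)² = 10 ℏ²

m_l ∈ {-2, -1, 0, 1, 2}.
Summing m² from −2 to 2: Σ m_l² = 10.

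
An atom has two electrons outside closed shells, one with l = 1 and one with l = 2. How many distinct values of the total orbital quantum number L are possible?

3

Angular momentum addition gives L = |l₁ − l₂|, …, l₁ + l₂.
L ∈ {1, 2, 3}.
That is 3 values.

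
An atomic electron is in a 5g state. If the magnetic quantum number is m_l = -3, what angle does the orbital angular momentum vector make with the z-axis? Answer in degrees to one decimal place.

5g means n = 5, l = 4.
|L|² = l(l+1)ℏ² = 20ℏ², so |L| = 2√5 ℏ.
L_z = m_l ℏ = −3ℏ.
cos θ = L_z/|L| = -3/√20, so θ ≈ 132.1°.

θ ≈ 132.1°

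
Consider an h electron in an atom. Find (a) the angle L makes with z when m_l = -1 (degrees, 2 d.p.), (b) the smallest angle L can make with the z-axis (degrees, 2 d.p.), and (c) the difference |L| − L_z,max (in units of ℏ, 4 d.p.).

H corresponds to l = 5.
For m_l = -1: cos θ = -1/√30, θ ≈ 100.52°.
cos θ_min = 5/√30, so θ_min ≈ 24.09°.
|L| − L_z,max = (√30 − 5)ℏ ≈ 0.4772ℏ.

θ(m_l=-1) ≈ 100.52°; θ_min ≈ 24.09°; |L|−L_z,max ≈ 0.4772ℏ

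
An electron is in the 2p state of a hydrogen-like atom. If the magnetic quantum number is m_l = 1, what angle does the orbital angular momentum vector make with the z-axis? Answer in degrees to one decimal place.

2p means n = 2, l = 1.
|L| = ℏ√(l(l+1)) = √2 ℏ.
L_z = m_l ℏ = 1ℏ.
cos θ = L_z/|L| = 1/√2, so θ ≈ 45.0°.

θ ≈ 45.0°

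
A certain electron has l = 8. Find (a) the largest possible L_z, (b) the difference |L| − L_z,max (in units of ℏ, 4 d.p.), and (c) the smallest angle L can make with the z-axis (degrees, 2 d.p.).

L_z,max = lℏ = 8ℏ.
|L| − L_z,max = (6√2 − 8)ℏ ≈ 0.4853ℏ.
cos θ_min = 8/√72, so θ_min ≈ 19.47°.

L_z,max = 8ℏ; |L|−L_z,max ≈ 0.4853ℏ; θ_min ≈ 19.47°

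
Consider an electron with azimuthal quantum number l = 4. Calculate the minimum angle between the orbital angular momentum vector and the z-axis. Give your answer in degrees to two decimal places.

|L| = ℏ√(l(l+1)) = 2√5 ℏ.
The smallest angle corresponds to the largest L_z, i.e. m_l = l = 4, giving L_z = 4ℏ.
cos θ_min = 4/√20, so θ_min ≈ 26.57°.

θ_min ≈ 26.57°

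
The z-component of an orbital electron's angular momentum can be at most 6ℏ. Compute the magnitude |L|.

L_z,max = lℏ, so l = 6.
|L| = √(l(l+1)) ℏ = √42 ℏ.

|L| = √42 ℏ ≈ 6.481ℏ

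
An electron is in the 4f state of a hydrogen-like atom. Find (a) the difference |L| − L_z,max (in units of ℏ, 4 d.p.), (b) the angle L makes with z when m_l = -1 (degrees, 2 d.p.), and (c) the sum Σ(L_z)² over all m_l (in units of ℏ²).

The 4f subshell has l = 3.
|L| − L_z,max = (2√3 − 3)ℏ ≈ 0.4641ℏ.
For m_l = -1: cos θ = -1/√12, θ ≈ 106.78°.
Σ m_l² = 28, so Σ(L_z)² = 28 ℏ².

|L|−L_z,max ≈ 0.4641ℏ; θ(m_l=-1) ≈ 106.78°; Σ(L_z)² = 28 ℏ²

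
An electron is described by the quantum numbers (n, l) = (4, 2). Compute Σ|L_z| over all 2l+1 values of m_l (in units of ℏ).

The allowed m_l values are -2, -1, 0, 1, 2.
Σ|m_l| = 2·2(2+1)/2 = 6.

Σ|L_z| = 6 ℏ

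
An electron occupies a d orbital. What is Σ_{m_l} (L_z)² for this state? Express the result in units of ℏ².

The letter d corresponds to l = 2.
m_l ∈ {-2, -1, 0, 1, 2}.
Summing m² from −2 to 2: Σ m_l² = 10.

Σ(L_z)² = 10 ℏ²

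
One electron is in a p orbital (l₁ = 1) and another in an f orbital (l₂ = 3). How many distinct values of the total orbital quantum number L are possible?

L runs from |1 − 3| = 2 to 1 + 3 = 4.
So L can be 2, 3, 4.
That is 3 values.

3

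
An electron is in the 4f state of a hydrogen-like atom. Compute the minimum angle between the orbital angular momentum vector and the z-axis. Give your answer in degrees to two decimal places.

θ_min ≈ 30.00°

For 4f, l = 3.
|L| = √(l(l+1)) ℏ = 2√3 ℏ.
The smallest angle corresponds to the largest L_z, i.e. m_l = l = 3, giving L_z = 3ℏ.
cos θ_min = 3/√12, so θ_min ≈ 30.00°.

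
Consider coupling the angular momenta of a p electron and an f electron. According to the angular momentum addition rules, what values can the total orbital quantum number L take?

L = 2, 3, 4

By the triangle rule, |l₁ − l₂| ≤ L ≤ l₁ + l₂.
L ∈ {2, 3, 4}.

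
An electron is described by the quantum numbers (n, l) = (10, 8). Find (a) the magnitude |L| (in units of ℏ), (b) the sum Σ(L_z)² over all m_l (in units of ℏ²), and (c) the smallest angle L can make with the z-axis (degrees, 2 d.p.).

|L| = 6√2 ℏ ≈ 8.485ℏ; Σ(L_z)² = 408 ℏ²; θ_min ≈ 19.47°

|L| = ℏ√(8·9) = 6√2 ℏ ≈ 8.485ℏ.
Σ m_l² = 408, so Σ(L_z)² = 408 ℏ².
cos θ_min = 8/√72, so θ_min ≈ 19.47°.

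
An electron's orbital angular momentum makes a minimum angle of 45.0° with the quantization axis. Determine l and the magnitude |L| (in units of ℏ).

cos θ_min = l/√(l(l+1)) = √(l/(l+1)), so l/(l+1) = cos²(45.0°) = 0.5000.
l = cos²θ/sin²θ ≈ 1.
Then |L| = ℏ√(1·2) = √2 ℏ.

l = 1, |L| = √2 ℏ ≈ 1.414ℏ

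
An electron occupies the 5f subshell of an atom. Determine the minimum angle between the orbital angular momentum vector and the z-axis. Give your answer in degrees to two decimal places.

θ_min ≈ 30.00°

5f means n = 5, l = 3.
|L| = ℏ√(l(l+1)) = 2√3 ℏ.
The smallest angle corresponds to the largest L_z, i.e. m_l = l = 3, giving L_z = 3ℏ.
cos θ_min = 3/√12, so θ_min ≈ 30.00°.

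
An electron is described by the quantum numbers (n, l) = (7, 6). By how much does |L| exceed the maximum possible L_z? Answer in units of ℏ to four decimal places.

|L| = √42 ℏ ≈ 6.4807ℏ, while L_z,max = lℏ = 6ℏ.
The difference is (√42 − 6)ℏ ≈ 0.4807ℏ.

|L| − L_z,max ≈ 0.4807ℏ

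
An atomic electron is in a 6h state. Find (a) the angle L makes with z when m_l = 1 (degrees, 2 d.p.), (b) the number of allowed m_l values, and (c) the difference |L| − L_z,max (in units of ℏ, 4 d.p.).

For 6h, l = 5.
For m_l = 1: cos θ = 1/√30, θ ≈ 79.48°.
There are 2l+1 = 11 values of m_l.
|L| − L_z,max = (√30 − 5)ℏ ≈ 0.4772ℏ.

θ(m_l=1) ≈ 79.48°; 11 values; |L|−L_z,max ≈ 0.4772ℏ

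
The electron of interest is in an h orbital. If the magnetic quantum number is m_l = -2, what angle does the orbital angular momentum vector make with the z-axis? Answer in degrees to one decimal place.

θ ≈ 111.4°

H corresponds to l = 5.
|L| = √(l(l+1)) ℏ = √30 ℏ.
L_z = m_l ℏ = −2ℏ.
cos θ = L_z/|L| = -2/√30, so θ ≈ 111.4°.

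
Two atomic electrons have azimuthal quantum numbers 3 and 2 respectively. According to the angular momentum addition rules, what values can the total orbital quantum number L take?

L = 1, 2, 3, 4, 5

By the triangle rule, |l₁ − l₂| ≤ L ≤ l₁ + l₂.
Allowed values: L = 1, 2, 3, 4, 5.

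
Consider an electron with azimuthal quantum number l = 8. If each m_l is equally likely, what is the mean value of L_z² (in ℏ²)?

m_l runs from −8 to 8, i.e. {-8, -7, -6, -5, -4, -3, -2, -1, 0, 1, 2, 3, 4, 5, 6, 7, 8}.
⟨L_z²⟩ = ℏ²·(Σ m_l²)/(2l+1) = ℏ²·408/17 = 24ℏ².

⟨L_z²⟩ = 24 ℏ²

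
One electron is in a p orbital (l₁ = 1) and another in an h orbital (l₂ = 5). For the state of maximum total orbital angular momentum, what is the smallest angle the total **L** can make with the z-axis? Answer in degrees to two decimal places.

By the triangle rule, |l₁ − l₂| ≤ L ≤ l₁ + l₂.
Allowed values: L = 4, 5, 6.
The maximum is L = 6, with |L_tot| = ℏ√(6·7) = √42 ℏ.
The minimum angle with z is arccos(6/√42) ≈ 22.21°.

θ_min ≈ 22.21°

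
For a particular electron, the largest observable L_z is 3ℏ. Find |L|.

|L| = 2√3 ℏ ≈ 3.464ℏ

The maximum L_z equals lℏ, giving l = 3.
|L| = √(l(l+1)) ℏ = 2√3 ℏ.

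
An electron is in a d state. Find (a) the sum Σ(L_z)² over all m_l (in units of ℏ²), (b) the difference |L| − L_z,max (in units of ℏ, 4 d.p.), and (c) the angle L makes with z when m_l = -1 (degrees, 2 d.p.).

Σ(L_z)² = 10 ℏ²; |L|−L_z,max ≈ 0.4495ℏ; θ(m_l=-1) ≈ 114.09°

For a d orbital, l = 2.
Σ m_l² = 10, so Σ(L_z)² = 10 ℏ².
|L| − L_z,max = (√6 − 2)ℏ ≈ 0.4495ℏ.
For m_l = -1: cos θ = -1/√6, θ ≈ 114.09°.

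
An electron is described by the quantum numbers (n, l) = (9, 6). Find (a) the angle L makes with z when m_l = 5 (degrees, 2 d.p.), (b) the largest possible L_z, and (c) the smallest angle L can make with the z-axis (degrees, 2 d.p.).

θ(m_l=5) ≈ 39.51°; L_z,max = 6ℏ; θ_min ≈ 22.21°

For m_l = 5: cos θ = 5/√42, θ ≈ 39.51°.
L_z,max = lℏ = 6ℏ.
cos θ_min = 6/√42, so θ_min ≈ 22.21°.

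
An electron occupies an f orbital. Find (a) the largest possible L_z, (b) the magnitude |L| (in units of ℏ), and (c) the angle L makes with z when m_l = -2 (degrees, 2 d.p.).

L_z,max = 3ℏ; |L| = 2√3 ℏ ≈ 3.464ℏ; θ(m_l=-2) ≈ 125.26°

F corresponds to l = 3.
L_z,max = lℏ = 3ℏ.
|L| = ℏ√(3·4) = 2√3 ℏ ≈ 3.464ℏ.
For m_l = -2: cos θ = -2/√12, θ ≈ 125.26°.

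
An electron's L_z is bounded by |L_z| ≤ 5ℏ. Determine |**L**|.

|L| = √30 ℏ ≈ 5.477ℏ

The maximum L_z equals lℏ, giving l = 5.
|L| = √(l(l+1)) ℏ = √30 ℏ.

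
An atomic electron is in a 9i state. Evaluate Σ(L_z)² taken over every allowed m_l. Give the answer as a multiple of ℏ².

9i means n = 9, l = 6.
m_l ∈ {-6, -5, -4, -3, -2, -1, 0, 1, 2, 3, 4, 5, 6}.
Summing m² from −6 to 6: Σ m_l² = 182.

Σ(L_z)² = 182 ℏ²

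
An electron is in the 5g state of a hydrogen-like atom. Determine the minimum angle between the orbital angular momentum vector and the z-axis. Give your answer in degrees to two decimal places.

For 5g, l = 4.
|L|² = l(l+1)ℏ² = 20ℏ², so |L| = 2√5 ℏ.
The smallest angle corresponds to the largest L_z, i.e. m_l = l = 4, giving L_z = 4ℏ.
cos θ_min = 4/√20, so θ_min ≈ 26.57°.

θ_min ≈ 26.57°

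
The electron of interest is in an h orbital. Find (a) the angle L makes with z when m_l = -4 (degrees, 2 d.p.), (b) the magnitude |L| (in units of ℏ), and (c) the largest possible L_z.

θ(m_l=-4) ≈ 136.91°; |L| = √30 ℏ ≈ 5.477ℏ; L_z,max = 5ℏ

The letter h corresponds to l = 5.
For m_l = -4: cos θ = -4/√30, θ ≈ 136.91°.
|L| = ℏ√(5·6) = √30 ℏ ≈ 5.477ℏ.
L_z,max = lℏ = 5ℏ.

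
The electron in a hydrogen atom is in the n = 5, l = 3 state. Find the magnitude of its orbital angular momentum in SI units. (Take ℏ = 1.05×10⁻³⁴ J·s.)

|L| = ℏ√(l(l+1)) = ℏ√(3·4) = 2√3 ℏ
Numerically, |L| = 3.464 × (1.05×10⁻³⁴ J·s) = 3.64×10⁻³⁴ J·s.

|L| = 3.64×10⁻³⁴ J·s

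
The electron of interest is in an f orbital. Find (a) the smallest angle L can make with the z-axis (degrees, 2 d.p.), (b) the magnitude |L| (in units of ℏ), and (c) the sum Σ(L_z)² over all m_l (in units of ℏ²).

The letter f corresponds to l = 3.
cos θ_min = 3/√12, so θ_min ≈ 30.00°.
|L| = ℏ√(3·4) = 2√3 ℏ ≈ 3.464ℏ.
Σ m_l² = 28, so Σ(L_z)² = 28 ℏ².

θ_min ≈ 30.00°; |L| = 2√3 ℏ ≈ 3.464ℏ; Σ(L_z)² = 28 ℏ²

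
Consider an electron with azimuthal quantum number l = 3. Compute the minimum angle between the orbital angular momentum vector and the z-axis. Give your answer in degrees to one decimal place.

|L|² = l(l+1)ℏ² = 12ℏ², so |L| = 2√3 ℏ.
The smallest angle corresponds to the largest L_z, i.e. m_l = l = 3, giving L_z = 3ℏ.
cos θ_min = 3/√12, so θ_min ≈ 30.0°.

θ_min ≈ 30.0°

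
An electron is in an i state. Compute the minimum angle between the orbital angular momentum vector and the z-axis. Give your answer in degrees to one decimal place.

For an i orbital, l = 6.
|L| = √(l(l+1)) ℏ = √42 ℏ.
The smallest angle corresponds to the largest L_z, i.e. m_l = l = 6, giving L_z = 6ℏ.
cos θ_min = 6/√42, so θ_min ≈ 22.2°.

θ_min ≈ 22.2°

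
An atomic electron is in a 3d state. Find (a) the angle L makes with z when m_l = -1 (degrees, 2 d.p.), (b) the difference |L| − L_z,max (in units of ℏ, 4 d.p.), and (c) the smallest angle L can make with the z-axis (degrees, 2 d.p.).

θ(m_l=-1) ≈ 114.09°; |L|−L_z,max ≈ 0.4495ℏ; θ_min ≈ 35.26°

The 3d subshell has l = 2.
For m_l = -1: cos θ = -1/√6, θ ≈ 114.09°.
|L| − L_z,max = (√6 − 2)ℏ ≈ 0.4495ℏ.
cos θ_min = 2/√6, so θ_min ≈ 35.26°.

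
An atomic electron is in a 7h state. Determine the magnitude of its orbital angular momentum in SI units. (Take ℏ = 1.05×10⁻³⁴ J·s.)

7h means n = 7, l = 5.
|L| = ℏ√(l(l+1)) = ℏ√(5·6) = √30 ℏ
Numerically, |L| = 5.477 × (1.05×10⁻³⁴ J·s) = 5.75×10⁻³⁴ J·s.

|L| = 5.75×10⁻³⁴ J·s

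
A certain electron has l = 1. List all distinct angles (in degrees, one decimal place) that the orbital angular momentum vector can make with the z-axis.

|L| = √(l(l+1)) ℏ = √2 ℏ.
cos θ = m_l/√2 for each m_l ∈ {-1, 0, 1}.

θ ∈ {45.0°, 90.0°, 135.0°}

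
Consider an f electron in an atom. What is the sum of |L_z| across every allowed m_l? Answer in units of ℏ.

Σ|L_z| = 12 ℏ

The letter f corresponds to l = 3.
m_l ∈ {-3, -2, -1, 0, 1, 2, 3}.
Σ|m_l| = 2·3(3+1)/2 = 12.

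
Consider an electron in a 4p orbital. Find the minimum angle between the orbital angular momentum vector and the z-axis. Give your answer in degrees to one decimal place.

4p means n = 4, l = 1.
|L|² = l(l+1)ℏ² = 2ℏ², so |L| = √2 ℏ.
The smallest angle corresponds to the largest L_z, i.e. m_l = l = 1, giving L_z = 1ℏ.
cos θ_min = 1/√2, so θ_min ≈ 45.0°.

θ_min ≈ 45.0°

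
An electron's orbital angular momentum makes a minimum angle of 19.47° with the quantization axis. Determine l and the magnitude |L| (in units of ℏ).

At minimum angle, m_l = l, so cos θ = l/√(l(l+1)); cos²θ = l/(l+1) = 0.8889.
Solving: l = 8.
Then |L| = ℏ√(8·9) = 6√2 ℏ.

l = 8, |L| = 6√2 ℏ ≈ 8.485ℏ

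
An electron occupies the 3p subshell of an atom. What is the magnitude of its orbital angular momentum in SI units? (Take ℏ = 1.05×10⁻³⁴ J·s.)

|L| = 1.48×10⁻³⁴ J·s

The 3p subshell has l = 1.
|L| = ℏ√(l(l+1)) = ℏ√(1·2) = √2 ℏ
Numerically, |L| = 1.414 × (1.05×10⁻³⁴ J·s) = 1.48×10⁻³⁴ J·s.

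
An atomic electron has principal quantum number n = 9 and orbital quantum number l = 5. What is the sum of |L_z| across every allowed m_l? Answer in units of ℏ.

Σ|L_z| = 30 ℏ

The allowed m_l values are -5, -4, -3, -2, -1, 0, 1, 2, 3, 4, 5.
Σ|m_l| = 2·5(5+1)/2 = 30.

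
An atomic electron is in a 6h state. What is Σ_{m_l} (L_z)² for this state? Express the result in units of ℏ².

Σ(L_z)² = 110 ℏ²

The 6h subshell has l = 5.
m_l runs from −5 to 5, i.e. {-5, -4, -3, -2, -1, 0, 1, 2, 3, 4, 5}.
Σ m_l² = 2·(1 + 4 + 9 + 16 + 25) = 110.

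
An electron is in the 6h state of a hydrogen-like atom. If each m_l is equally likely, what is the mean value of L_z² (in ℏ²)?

6h means n = 6, l = 5.
The allowed m_l values are -5, -4, -3, -2, -1, 0, 1, 2, 3, 4, 5.
Average of L_z² over 11 states: 110/11 ℏ² = 10 ℏ².

⟨L_z²⟩ = 10 ℏ²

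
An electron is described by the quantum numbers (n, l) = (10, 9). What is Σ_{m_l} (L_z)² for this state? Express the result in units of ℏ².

Σ(L_z)² = 570 ℏ²

The allowed m_l values are -9, -8, -7, -6, -5, -4, -3, -2, -1, 0, 1, 2, 3, 4, 5, 6, 7, 8, 9.
Summing m² from −9 to 9: Σ m_l² = 570.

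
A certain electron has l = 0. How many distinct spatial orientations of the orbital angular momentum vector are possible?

1

The number of m_l values is 2l + 1 = 2·0 + 1 = 1.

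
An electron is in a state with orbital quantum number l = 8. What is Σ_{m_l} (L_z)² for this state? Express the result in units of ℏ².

The allowed m_l values are -8, -7, -6, -5, -4, -3, -2, -1, 0, 1, 2, 3, 4, 5, 6, 7, 8.
Σ m_l² = 2·(1 + 4 + 9 + 16 + 25 + 36 + 49 + 64) = 408.

Σ(L_z)² = 408 ℏ²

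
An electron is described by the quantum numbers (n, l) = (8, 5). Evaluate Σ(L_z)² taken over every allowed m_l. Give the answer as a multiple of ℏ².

Σ(L_z)² = 110 ℏ²

m_l runs from −5 to 5, i.e. {-5, -4, -3, -2, -1, 0, 1, 2, 3, 4, 5}.
Summing m² from −5 to 5: Σ m_l² = 110.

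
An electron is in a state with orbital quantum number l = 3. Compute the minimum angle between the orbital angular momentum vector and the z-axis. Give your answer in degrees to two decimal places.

θ_min ≈ 30.00°

|L| = √(l(l+1)) ℏ = 2√3 ℏ.
The smallest angle corresponds to the largest L_z, i.e. m_l = l = 3, giving L_z = 3ℏ.
cos θ_min = 3/√12, so θ_min ≈ 30.00°.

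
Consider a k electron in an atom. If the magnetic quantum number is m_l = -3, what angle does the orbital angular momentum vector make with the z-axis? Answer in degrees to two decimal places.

θ ≈ 113.63°

For a k orbital, l = 7.
|L| = ℏ√(l(l+1)) = 2√14 ℏ.
L_z = m_l ℏ = −3ℏ.
cos θ = L_z/|L| = -3/√56, so θ ≈ 113.63°.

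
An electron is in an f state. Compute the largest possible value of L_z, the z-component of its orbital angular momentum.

L_z,max = 3ℏ

F corresponds to l = 3.
L_z = m_l ℏ with m_l ∈ {−3, …, 3}; the maximum is m_l = 3.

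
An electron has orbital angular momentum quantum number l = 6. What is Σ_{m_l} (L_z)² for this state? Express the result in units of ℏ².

The allowed m_l values are -6, -5, -4, -3, -2, -1, 0, 1, 2, 3, 4, 5, 6.
Σ m_l² = 2·(1 + 4 + 9 + 16 + 25 + 36) = 182.

Σ(L_z)² = 182 ℏ²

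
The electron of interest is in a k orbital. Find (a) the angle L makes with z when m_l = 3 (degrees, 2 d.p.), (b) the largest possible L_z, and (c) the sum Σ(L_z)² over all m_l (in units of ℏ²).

The letter k corresponds to l = 7.
For m_l = 3: cos θ = 3/√56, θ ≈ 66.37°.
L_z,max = lℏ = 7ℏ.
Σ m_l² = 280, so Σ(L_z)² = 280 ℏ².

θ(m_l=3) ≈ 66.37°; L_z,max = 7ℏ; Σ(L_z)² = 280 ℏ²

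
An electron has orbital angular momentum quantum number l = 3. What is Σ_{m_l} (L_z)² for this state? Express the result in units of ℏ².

m_l ∈ {-3, -2, -1, 0, 1, 2, 3}.
Σ m_l² = 2·(1 + 4 + 9) = 28.

Σ(L_z)² = 28 ℏ²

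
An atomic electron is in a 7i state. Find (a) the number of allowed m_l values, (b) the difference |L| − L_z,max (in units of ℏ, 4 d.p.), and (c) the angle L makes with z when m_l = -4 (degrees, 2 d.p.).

7i means n = 7, l = 6.
There are 2l+1 = 13 values of m_l.
|L| − L_z,max = (√42 − 6)ℏ ≈ 0.4807ℏ.
For m_l = -4: cos θ = -4/√42, θ ≈ 128.11°.

13 values; |L|−L_z,max ≈ 0.4807ℏ; θ(m_l=-4) ≈ 128.11°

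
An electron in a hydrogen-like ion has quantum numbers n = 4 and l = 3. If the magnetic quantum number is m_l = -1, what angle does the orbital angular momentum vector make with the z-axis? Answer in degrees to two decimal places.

θ ≈ 106.78°

|L|² = l(l+1)ℏ² = 12ℏ², so |L| = 2√3 ℏ.
L_z = m_l ℏ = −1ℏ.
cos θ = L_z/|L| = -1/√12, so θ ≈ 106.78°.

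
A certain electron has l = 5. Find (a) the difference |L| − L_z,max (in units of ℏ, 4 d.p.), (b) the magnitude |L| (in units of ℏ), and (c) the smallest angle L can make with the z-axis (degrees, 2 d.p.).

|L|−L_z,max ≈ 0.4772ℏ; |L| = √30 ℏ ≈ 5.477ℏ; θ_min ≈ 24.09°

|L| − L_z,max = (√30 − 5)ℏ ≈ 0.4772ℏ.
|L| = ℏ√(5·6) = √30 ℏ ≈ 5.477ℏ.
cos θ_min = 5/√30, so θ_min ≈ 24.09°.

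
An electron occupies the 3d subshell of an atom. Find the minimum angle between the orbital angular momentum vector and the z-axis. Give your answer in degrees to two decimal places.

θ_min ≈ 35.26°

3d means n = 3, l = 2.
|L| = ℏ√(l(l+1)) = √6 ℏ.
The smallest angle corresponds to the largest L_z, i.e. m_l = l = 2, giving L_z = 2ℏ.
cos θ_min = 2/√6, so θ_min ≈ 35.26°.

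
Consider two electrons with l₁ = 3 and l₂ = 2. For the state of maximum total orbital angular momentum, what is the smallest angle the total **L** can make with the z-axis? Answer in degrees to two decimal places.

By the triangle rule, |l₁ − l₂| ≤ L ≤ l₁ + l₂.
L ∈ {1, 2, 3, 4, 5}.
The maximum is L = 5, with |L_tot| = ℏ√(5·6) = √30 ℏ.
The minimum angle with z is arccos(5/√30) ≈ 24.09°.

θ_min ≈ 24.09°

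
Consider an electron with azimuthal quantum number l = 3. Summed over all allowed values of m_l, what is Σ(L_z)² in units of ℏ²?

The allowed m_l values are -3, -2, -1, 0, 1, 2, 3.
Summing m² from −3 to 3: Σ m_l² = 28.

Σ(L_z)² = 28 ℏ²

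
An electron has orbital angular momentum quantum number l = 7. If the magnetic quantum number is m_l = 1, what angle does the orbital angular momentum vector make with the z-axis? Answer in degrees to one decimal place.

θ ≈ 82.3°

|L|² = l(l+1)ℏ² = 56ℏ², so |L| = 2√14 ℏ.
L_z = m_l ℏ = 1ℏ.
cos θ = L_z/|L| = 1/√56, so θ ≈ 82.3°.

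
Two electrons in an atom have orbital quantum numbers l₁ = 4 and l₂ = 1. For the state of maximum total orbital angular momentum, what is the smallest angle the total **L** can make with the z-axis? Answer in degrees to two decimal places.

By the triangle rule, |l₁ − l₂| ≤ L ≤ l₁ + l₂.
L ∈ {3, 4, 5}.
The maximum is L = 5, with |L_tot| = ℏ√(5·6) = √30 ℏ.
The minimum angle with z is arccos(5/√30) ≈ 24.09°.

θ_min ≈ 24.09°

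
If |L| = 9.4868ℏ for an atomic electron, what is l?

|L| = ℏ√(l(l+1)), so l(l+1) = 90.
l² + l − 90 = 0 ⇒ l = 9.

l = 9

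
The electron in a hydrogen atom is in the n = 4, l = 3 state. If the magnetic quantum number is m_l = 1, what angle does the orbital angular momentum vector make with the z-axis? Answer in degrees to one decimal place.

|L|² = l(l+1)ℏ² = 12ℏ², so |L| = 2√3 ℏ.
L_z = m_l ℏ = 1ℏ.
cos θ = L_z/|L| = 1/√12, so θ ≈ 73.2°.

θ ≈ 73.2°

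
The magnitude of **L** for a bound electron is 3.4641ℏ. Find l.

|L| = ℏ√(l(l+1)), so l(l+1) = 12.
Solving: l = 3.

l = 3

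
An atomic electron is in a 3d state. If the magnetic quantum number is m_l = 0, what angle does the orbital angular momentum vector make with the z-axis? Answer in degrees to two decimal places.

The 3d subshell has l = 2.
|L|² = l(l+1)ℏ² = 6ℏ², so |L| = √6 ℏ.
L_z = m_l ℏ = 0ℏ.
cos θ = L_z/|L| = 0/√6, so θ ≈ 90.00°.

θ ≈ 90.00°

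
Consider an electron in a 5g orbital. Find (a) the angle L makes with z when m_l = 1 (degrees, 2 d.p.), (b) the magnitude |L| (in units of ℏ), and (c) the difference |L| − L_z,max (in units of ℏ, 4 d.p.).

θ(m_l=1) ≈ 77.08°; |L| = 2√5 ℏ ≈ 4.472ℏ; |L|−L_z,max ≈ 0.4721ℏ

5g means n = 5, l = 4.
For m_l = 1: cos θ = 1/√20, θ ≈ 77.08°.
|L| = ℏ√(4·5) = 2√5 ℏ ≈ 4.472ℏ.
|L| − L_z,max = (2√5 − 4)ℏ ≈ 0.4721ℏ.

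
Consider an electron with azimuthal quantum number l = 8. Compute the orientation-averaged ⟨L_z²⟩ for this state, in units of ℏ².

⟨L_z²⟩ = 24 ℏ²

m_l runs from −8 to 8, i.e. {-8, -7, -6, -5, -4, -3, -2, -1, 0, 1, 2, 3, 4, 5, 6, 7, 8}.
⟨L_z²⟩ = ℏ²·(Σ m_l²)/(2l+1) = ℏ²·408/17 = 24ℏ².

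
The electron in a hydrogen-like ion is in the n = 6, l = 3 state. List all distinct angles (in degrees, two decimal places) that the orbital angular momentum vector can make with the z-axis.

θ ∈ {30.00°, 54.74°, 73.22°, 90.00°, 106.78°, 125.26°, 150.00°}

|L| = ℏ√(l(l+1)) = 2√3 ℏ.
cos θ = m_l/√12 for each m_l ∈ {-3, -2, -1, 0, 1, 2, 3}.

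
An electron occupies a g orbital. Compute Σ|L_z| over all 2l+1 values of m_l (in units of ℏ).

Σ|L_z| = 20 ℏ

The letter g corresponds to l = 4.
m_l runs from −4 to 4, i.e. {-4, -3, -2, -1, 0, 1, 2, 3, 4}.
Σ|m_l| = l(l+1) = 20.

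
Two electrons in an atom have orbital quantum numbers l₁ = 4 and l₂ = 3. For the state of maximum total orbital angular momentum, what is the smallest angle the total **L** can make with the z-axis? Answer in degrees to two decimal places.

L runs from |4 − 3| = 1 to 4 + 3 = 7.
So L can be 1, 2, 3, 4, 5, 6, 7.
The maximum is L = 7, with |L_tot| = ℏ√(7·8) = 2√14 ℏ.
The minimum angle with z is arccos(7/√56) ≈ 20.70°.

θ_min ≈ 20.70°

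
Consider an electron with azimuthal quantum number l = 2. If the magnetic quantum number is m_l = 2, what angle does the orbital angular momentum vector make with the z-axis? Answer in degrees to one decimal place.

|L|² = l(l+1)ℏ² = 6ℏ², so |L| = √6 ℏ.
L_z = m_l ℏ = 2ℏ.
cos θ = L_z/|L| = 2/√6, so θ ≈ 35.3°.

θ ≈ 35.3°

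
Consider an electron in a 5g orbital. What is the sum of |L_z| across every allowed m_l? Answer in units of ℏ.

The 5g subshell has l = 4.
m_l ∈ {-4, -3, -2, -1, 0, 1, 2, 3, 4}.
Σ|m_l| = l(l+1) = 20.

Σ|L_z| = 20 ℏ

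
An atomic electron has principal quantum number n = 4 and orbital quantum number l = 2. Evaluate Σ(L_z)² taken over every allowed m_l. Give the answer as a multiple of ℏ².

The allowed m_l values are -2, -1, 0, 1, 2.
Σ m_l² = l(l+1)(2l+1)/3 = 2·3·5/3 = 10.

Σ(L_z)² = 10 ℏ²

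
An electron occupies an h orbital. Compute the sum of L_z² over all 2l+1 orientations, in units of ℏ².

Σ(L_z)² = 110 ℏ²

H corresponds to l = 5.
The allowed m_l values are -5, -4, -3, -2, -1, 0, 1, 2, 3, 4, 5.
Summing m² from −5 to 5: Σ m_l² = 110.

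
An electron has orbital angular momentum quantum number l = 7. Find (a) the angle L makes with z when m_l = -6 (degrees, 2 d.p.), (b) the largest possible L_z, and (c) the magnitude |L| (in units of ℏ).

For m_l = -6: cos θ = -6/√56, θ ≈ 143.30°.
L_z,max = lℏ = 7ℏ.
|L| = ℏ√(7·8) = 2√14 ℏ ≈ 7.483ℏ.

θ(m_l=-6) ≈ 143.30°; L_z,max = 7ℏ; |L| = 2√14 ℏ ≈ 7.483ℏ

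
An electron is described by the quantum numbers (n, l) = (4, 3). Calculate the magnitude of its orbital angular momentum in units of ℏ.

|L| = ℏ√(l(l+1)) = ℏ√(3·4) = 2√3 ℏ

|L| = 2√3 ℏ ≈ 3.464ℏ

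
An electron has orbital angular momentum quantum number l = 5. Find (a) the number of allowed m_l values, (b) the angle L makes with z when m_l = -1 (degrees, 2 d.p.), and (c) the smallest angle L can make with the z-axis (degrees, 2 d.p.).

11 values; θ(m_l=-1) ≈ 100.52°; θ_min ≈ 24.09°

There are 2l+1 = 11 values of m_l.
For m_l = -1: cos θ = -1/√30, θ ≈ 100.52°.
cos θ_min = 5/√30, so θ_min ≈ 24.09°.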